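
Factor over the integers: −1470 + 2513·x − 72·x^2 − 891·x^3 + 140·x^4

(4·x + 7)·(5·x − 7)·(7·x − 5)·(x − 6)

By the rational root theorem, x = 5/7 is a root, giving the factor (7·x − 5) and quotient 20·x^3 − 113·x^2 − 91·x + 294.
Continuing, x = 6 is a root, so (x − 6) is a factor; dividing leaves 20·x^2 + 7·x − 49.
The remaining quadratic factors as (5·x − 7)(4·x + 7).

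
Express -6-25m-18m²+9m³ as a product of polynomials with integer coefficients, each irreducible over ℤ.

By the rational root theorem, m = -1/3 is a root, so (3m+1) divides it; the quotient is 3m²-7m-6.
The remaining quadratic factors as (m-3)(3m+2).

(3m+1)(3m+2)(m-3)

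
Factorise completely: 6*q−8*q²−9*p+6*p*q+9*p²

(3*p+4*q−3)*(3*p−2*q)

Group: 3*p*(3*p−2*q) + (4*q−3)*(3*p−2*q); both groups contain (3*p−2*q).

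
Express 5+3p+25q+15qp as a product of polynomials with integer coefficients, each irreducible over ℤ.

(3p+5)(5q+1)

Group as (15qp+25q) + (3p+5) = 5q(3p+5) + (3p+5).
Both groups share the factor (3p+5).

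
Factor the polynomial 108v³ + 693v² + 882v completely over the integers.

Pull out the common factor 9v, then factor the remaining trinomial.

9v(3v + 14)(4v + 7)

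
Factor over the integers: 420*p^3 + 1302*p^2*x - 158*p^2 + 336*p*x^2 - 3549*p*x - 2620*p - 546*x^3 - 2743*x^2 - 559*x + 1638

Group: 5*p*(84*p^2 + 42*p*x - 250*p - 42*x^2 - 169*x + 126) + (13*x + 13)*(84*p^2 + 42*p*x - 250*p - 42*x^2 - 169*x + 126); both groups contain (84*p^2 + 42*p*x - 250*p - 42*x^2 - 169*x + 126), so (5*p + 13*x + 13) is a factor with cofactor 84*p^2 + 42*p*x - 250*p - 42*x^2 - 169*x + 126.
The cofactor groups again: 84*p^2 + 42*p*x - 250*p - 42*x^2 - 169*x + 126 = 14*p*(6*p - 3*x - 14) + (14*x - 9)*(6*p - 3*x - 14); both groups contain (6*p - 3*x - 14), giving (14*p + 14*x - 9)*(6*p - 3*x - 14).

(14*p + 14*x - 9)*(5*p + 13*x + 13)*(6*p - 3*x - 14)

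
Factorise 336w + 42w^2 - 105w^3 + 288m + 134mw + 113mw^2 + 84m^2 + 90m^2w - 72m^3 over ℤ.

-(3m - 5w - 8)(4m - 3w + 6)(6m + 7w)

Group: 4m(-18m^2 + 9mw + 48m + 35w^2 + 56w) + (-3w + 6)(-18m^2 + 9mw + 48m + 35w^2 + 56w); both groups contain (-18m^2 + 9mw + 48m + 35w^2 + 56w), so (4m - 3w + 6) is a factor with cofactor -18m^2 + 9mw + 48m + 35w^2 + 56w.
The cofactor groups again: -18m^2 + 9mw + 48m + 35w^2 + 56w = -3m(6m + 7w) + (5w + 8)(6m + 7w); both groups contain (6m + 7w), giving -(3m - 5w - 8)(6m + 7w).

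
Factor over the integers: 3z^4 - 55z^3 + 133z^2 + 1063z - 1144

(3z + 11)(z - 1)(z - 13)(z - 8)

Among the possible rational roots, z = -11/3 is a root, giving the factor (3z + 11) and quotient z^3 - 22z^2 + 125z - 104.
Next, z = 13 is a root, so (z - 13) divides it; the quotient is z^2 - 9z + 8.
The remaining quadratic factors as (z - 1)(z - 8).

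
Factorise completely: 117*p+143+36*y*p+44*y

Group as (36*y*p+44*y) + (117*p+143) = 4*y*(9*p+11) + 13*(9*p+11).
Both groups share the factor (9*p+11).

(4*y+13)*(9*p+11)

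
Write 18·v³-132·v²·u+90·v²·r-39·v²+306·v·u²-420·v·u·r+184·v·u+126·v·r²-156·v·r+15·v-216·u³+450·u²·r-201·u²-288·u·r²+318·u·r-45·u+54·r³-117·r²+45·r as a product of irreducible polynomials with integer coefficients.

(v-3·u+3·r)·(3·v-9·u+3·r-5)·(6·v-8·u+6·r-3)

Group: 3·v·(6·v²-26·v·u+24·v·r-3·v+24·u²-42·u·r+9·u+18·r²-9·r) + (-9·u+3·r-5)·(6·v²-26·v·u+24·v·r-3·v+24·u²-42·u·r+9·u+18·r²-9·r); both groups contain (6·v²-26·v·u+24·v·r-3·v+24·u²-42·u·r+9·u+18·r²-9·r), so (3·v-9·u+3·r-5) is a factor with cofactor 6·v²-26·v·u+24·v·r-3·v+24·u²-42·u·r+9·u+18·r²-9·r.
The cofactor groups again: 6·v²-26·v·u+24·v·r-3·v+24·u²-42·u·r+9·u+18·r²-9·r = v·(6·v-8·u+6·r-3) + (-3·u+3·r)·(6·v-8·u+6·r-3); both groups contain (6·v-8·u+6·r-3), giving (v-3·u+3·r)·(6·v-8·u+6·r-3).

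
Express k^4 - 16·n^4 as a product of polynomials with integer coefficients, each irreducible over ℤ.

(k + 2·n)·(k - 2·n)·(k^2 + 4·n^2)

Difference of squares twice: with A = k and B = 2·n, A⁴ − B⁴ = (A² − B²)(A² + B²), and A² − B² factors again.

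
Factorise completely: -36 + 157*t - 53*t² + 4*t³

By the rational root theorem, t = 1/4 is a root, giving the factor (4*t - 1) and quotient t² - 13*t + 36.
The remaining quadratic factors as (t - 9)(t - 4).

(4*t - 1)*(t - 4)*(t - 9)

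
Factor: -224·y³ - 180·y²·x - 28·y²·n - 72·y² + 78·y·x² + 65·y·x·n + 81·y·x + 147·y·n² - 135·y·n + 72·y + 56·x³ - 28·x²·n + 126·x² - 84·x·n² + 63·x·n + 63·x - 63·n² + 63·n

Group: 8·y·(-28·y² + 2·y·x + 21·y·n - 9·y + 8·x² - 12·x·n + 18·x - 9·n + 9) + (7·x + 7·n)·(-28·y² + 2·y·x + 21·y·n - 9·y + 8·x² - 12·x·n + 18·x - 9·n + 9); both groups contain (-28·y² + 2·y·x + 21·y·n - 9·y + 8·x² - 12·x·n + 18·x - 9·n + 9), so (8·y + 7·x + 7·n) is a factor with cofactor -28·y² + 2·y·x + 21·y·n - 9·y + 8·x² - 12·x·n + 18·x - 9·n + 9.
The cofactor groups again: -28·y² + 2·y·x + 21·y·n - 9·y + 8·x² - 12·x·n + 18·x - 9·n + 9 = -7·y·(4·y + 2·x - 3·n + 3) + (4·x + 3)·(4·y + 2·x - 3·n + 3); both groups contain (4·y + 2·x - 3·n + 3), giving -(7·y - 4·x - 3)·(4·y + 2·x - 3·n + 3).

-(4·y + 2·x - 3·n + 3)·(7·y - 4·x - 3)·(8·y + 7·x + 7·n)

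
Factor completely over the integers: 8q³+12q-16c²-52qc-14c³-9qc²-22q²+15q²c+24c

Group: 8q(q²+qc-2q-2c²-4c) + (7c-6)(q²+qc-2q-2c²-4c); both groups contain (q²+qc-2q-2c²-4c), so (8q+7c-6) is a factor with cofactor q²+qc-2q-2c²-4c.
The cofactor groups again: q²+qc-2q-2c²-4c = q(q-c-2) + 2c(q-c-2); both groups contain (q-c-2), giving (q+2c)(q-c-2).

(q-c-2)(q+2c)(8q+7c-6)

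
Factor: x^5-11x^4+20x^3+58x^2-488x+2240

(x+4)(x-5)(x-8)(x^2-2x+14)

Testing divisors of the constant over divisors of the leading coefficient, x = -4 is a root, so (x+4) divides it; the quotient is x^4-15x^3+80x^2-262x+560.
Next, x = 8 is a root, giving the factor (x-8) and quotient x^3-7x^2+24x-70.
Next, x = 5 is a root, giving the factor (x-5) and quotient x^2-2x+14.
The quadratic x^2-2x+14 has discriminant -52 < 0 and is irreducible over ℤ.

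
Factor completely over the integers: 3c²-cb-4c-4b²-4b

Group: 3c(c+b) + (-4b-4)(c+b); both groups contain (c+b).

(3c-4b-4)(c+b)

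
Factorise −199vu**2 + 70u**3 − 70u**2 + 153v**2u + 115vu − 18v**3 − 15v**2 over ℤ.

Group: v(−18v**2 + 27vu − 15v − 10u**2 + 10u) − 7u(−18v**2 + 27vu − 15v − 10u**2 + 10u); both groups contain (−18v**2 + 27vu − 15v − 10u**2 + 10u), so (v − 7u) is a factor with cofactor −18v**2 + 27vu − 15v − 10u**2 + 10u.
The cofactor groups again: −18v**2 + 27vu − 15v − 10u**2 + 10u = −6v(3v − 2u) + (5u − 5)(3v − 2u); both groups contain (3v − 2u), giving −(6v − 5u + 5)(3v − 2u).

−(3v − 2u)(6v − 5u + 5)(v − 7u)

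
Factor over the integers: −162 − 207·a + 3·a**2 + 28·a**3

(4·a + 9)·(7·a + 6)·(a − 3)

By the rational root theorem, a = −9/4 is a root, so (4·a + 9) is a factor; dividing leaves 7·a**2 − 15·a − 18.
The remaining quadratic factors as (a − 3)(7·a + 6).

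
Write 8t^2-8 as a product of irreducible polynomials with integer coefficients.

8(t+1)(t-1)

Every term has a factor of 8. Then t^2-1 = (t)² − (1)².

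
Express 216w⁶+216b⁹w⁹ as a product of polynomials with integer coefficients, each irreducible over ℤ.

216w⁶(b³w+1)(b⁶w²−b³w+1)

Factor out 216w⁶ first: what remains is b⁹w³+1.
Recognize a sum of cubes with the parts b³w and 1.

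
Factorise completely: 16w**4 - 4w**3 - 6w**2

2w**2(2w + 1)(4w - 3)

Pull out the common factor 2w**2, then factor the remaining trinomial.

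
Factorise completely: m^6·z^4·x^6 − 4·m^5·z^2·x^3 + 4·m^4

Every term has a factor of m^4; factoring it out leaves m^2·z^4·x^6 − 4·m·z^2·x^3 + 4.
Recognize a perfect-square trinomial with the parts 2 and m·z^2·x^3.

m^4·(m·z^2·x^3 − 2)^2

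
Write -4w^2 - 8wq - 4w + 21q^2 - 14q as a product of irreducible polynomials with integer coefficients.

-(2w - 3q + 2)(2w + 7q)

Group: -2w(2w - 3q + 2) - 7q(2w - 3q + 2); both groups contain (2w - 3q + 2).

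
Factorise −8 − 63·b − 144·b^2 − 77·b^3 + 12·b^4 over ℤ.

(3·b + 1)·(4·b + 1)·(b + 1)·(b − 8)

Among the possible rational roots, b = −1 is a root, so (b + 1) divides it; the quotient is 12·b^3 − 89·b^2 − 55·b − 8.
Next, b = −1/4 is a root, so (4·b + 1) is a factor; dividing leaves 3·b^2 − 23·b − 8.
The remaining quadratic factors as (b − 8)(3·b + 1).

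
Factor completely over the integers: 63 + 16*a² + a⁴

Substitute u = a² to get a quadratic in u, then factor.
a² + 9 is irreducible over ℤ (sum of squares).
a² + 7 is irreducible over ℤ (always positive, so no real roots).

(a² + 7)*(a² + 9)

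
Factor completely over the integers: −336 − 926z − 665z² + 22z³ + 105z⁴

(3z + 2)(5z + 7)(7z + 8)(z − 3)

Trying the rational-root candidates, z = −7/5 is a root, giving the factor (5z + 7) and quotient 21z³ − 25z² − 98z − 48.
Then z = −2/3 is a root, giving the factor (3z + 2) and quotient 7z² − 13z − 24.
The remaining quadratic factors as (7z + 8)(z − 3).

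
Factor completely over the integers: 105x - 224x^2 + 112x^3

7x(4x - 3)(4x - 5)

Pull out the common factor 7x, then factor the remaining trinomial.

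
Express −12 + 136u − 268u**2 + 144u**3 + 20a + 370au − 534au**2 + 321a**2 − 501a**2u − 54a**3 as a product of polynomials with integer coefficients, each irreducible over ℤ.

−(6a + 9u − 1)(9a − 2u + 2)(a + 8u − 6)

Group: 9a(−6a**2 − 57au + 37a − 72u**2 + 62u − 6) + (−2u + 2)(−6a**2 − 57au + 37a − 72u**2 + 62u − 6); both groups contain (−6a**2 − 57au + 37a − 72u**2 + 62u − 6), so (9a − 2u + 2) is a factor with cofactor −6a**2 − 57au + 37a − 72u**2 + 62u − 6.
The cofactor groups again: −6a**2 − 57au + 37a − 72u**2 + 62u − 6 = −a(6a + 9u − 1) + (−8u + 6)(6a + 9u − 1); both groups contain (6a + 9u − 1), giving −(a + 8u − 6)(6a + 9u − 1).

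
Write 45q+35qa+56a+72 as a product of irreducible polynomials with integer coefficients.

(5q+8)(7a+9)

Group as (35qa+45q) + (56a+72) = 5q(7a+9) + 8(7a+9).
Both groups share the factor (7a+9).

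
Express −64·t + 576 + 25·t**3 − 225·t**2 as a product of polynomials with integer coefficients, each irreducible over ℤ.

(5·t + 8)·(5·t − 8)·(t − 9)

Testing divisors of the constant over divisors of the leading coefficient, t = −8/5 is a root, giving the factor (5·t + 8) and quotient 5·t**2 − 53·t + 72.
The remaining quadratic factors as (5·t − 8)(t − 9).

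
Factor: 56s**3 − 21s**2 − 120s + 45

(8s − 3)(7s**2 − 15)

Group as (56s**3 − 120s) + (−21s**2 + 45) = 8s(7s**2 − 15) − 3(7s**2 − 15).
Both groups share the factor (7s**2 − 15).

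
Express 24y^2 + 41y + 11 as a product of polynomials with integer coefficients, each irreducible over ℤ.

Need a pair with product 24·11 = 264 and sum 41: that's 8 and 33.
Split the middle term: 24y^2 + 8y + 33y + 11 = 8y(3y + 1) + 11(3y + 1).

(3y + 1)(8y + 11)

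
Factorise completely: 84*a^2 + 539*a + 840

Pull out the common factor 7, then factor the remaining trinomial.

7*(3*a + 8)*(4*a + 15)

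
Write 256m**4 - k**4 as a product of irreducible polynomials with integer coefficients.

(4m - k)(4m + k)(16m**2 + k**2)

Difference of squares twice: with A = 4m and B = k, A⁴ − B⁴ = (A² − B²)(A² + B²), and A² − B² factors again.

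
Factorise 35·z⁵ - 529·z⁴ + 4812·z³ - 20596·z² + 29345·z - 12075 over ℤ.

Trying the rational-root candidates, z = 7/5 is a root, so (5·z - 7) is a factor; dividing leaves 7·z⁴ - 96·z³ + 828·z² - 2960·z + 1725.
Then z = 5/7 is a root, so (7·z - 5) is a factor; dividing leaves z³ - 13·z² + 109·z - 345.
Continuing, z = 5 is a root, giving the factor (z - 5) and quotient z² - 8·z + 69.
The quadratic z² - 8·z + 69 has discriminant -212 < 0 and is irreducible over ℤ.

(5·z - 7)·(7·z - 5)·(z - 5)·(z² - 8·z + 69)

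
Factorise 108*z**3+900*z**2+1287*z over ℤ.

9*z*(2*z+13)*(6*z+11)

Pull out the common factor 9*z, then factor the remaining trinomial.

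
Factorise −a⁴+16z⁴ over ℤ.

(2z−a)(2z+a)(4z²+a²)

(2z)⁴ − (a)⁴ = ((2z)² − (a)²)((2z)² + (a)²); the first factor splits again, the second (4z²+a²) is irreducible.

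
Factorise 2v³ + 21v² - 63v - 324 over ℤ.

(2v - 9)(v + 12)(v + 3)

By the rational root theorem, v = -3 is a root, so (v + 3) divides it; the quotient is 2v² + 15v - 108.
The remaining quadratic factors as (2v - 9)(v + 12).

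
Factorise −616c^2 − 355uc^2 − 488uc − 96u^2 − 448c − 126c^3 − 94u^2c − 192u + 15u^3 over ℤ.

Group: u(15u^2 + 41uc + 24u + 14c^2 + 56c) + (−9c − 8)(15u^2 + 41uc + 24u + 14c^2 + 56c); both groups contain (15u^2 + 41uc + 24u + 14c^2 + 56c), so (u − 9c − 8) is a factor with cofactor 15u^2 + 41uc + 24u + 14c^2 + 56c.
The cofactor groups again: 15u^2 + 41uc + 24u + 14c^2 + 56c = 5u(3u + 7c) + (2c + 8)(3u + 7c); both groups contain (3u + 7c), giving (5u + 2c + 8)(3u + 7c).

(u − 9c − 8)(5u + 2c + 8)(3u + 7c)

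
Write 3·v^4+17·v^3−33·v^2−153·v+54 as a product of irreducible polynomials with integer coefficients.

(3·v−1)·(v+3)·(v+6)·(v−3)

Trying the rational-root candidates, v = −3 is a root, giving the factor (v+3) and quotient 3·v^3+8·v^2−57·v+18.
Then v = −6 is a root, so (v+6) is a factor; dividing leaves 3·v^2−10·v+3.
The remaining quadratic factors as (3·v−1)(v−3).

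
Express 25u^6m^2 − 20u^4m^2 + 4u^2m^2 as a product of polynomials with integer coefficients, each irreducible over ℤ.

m^2u^2(5u^2 − 2)^2

Factor out u^2m^2 first: what remains is 25u^4 − 20u^2 + 4.
Recognize a perfect-square trinomial with the parts 2 and 5u^2.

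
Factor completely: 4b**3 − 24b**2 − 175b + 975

Testing divisors of the constant over divisors of the leading coefficient, b = −13/2 is a root, giving the factor (2b + 13) and quotient 2b**2 − 25b + 75.
The remaining quadratic factors as (2b − 15)(b − 5).

(2b + 13)(2b − 15)(b − 5)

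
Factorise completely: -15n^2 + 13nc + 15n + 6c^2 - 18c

-(5n - 6c)(3n + c - 3)

Group: -3n(5n - 6c) + (-c + 3)(5n - 6c); both groups contain (5n - 6c).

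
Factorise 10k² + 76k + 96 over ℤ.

Pull out the common factor 2, then factor the remaining trinomial.

2(5k + 8)(k + 6)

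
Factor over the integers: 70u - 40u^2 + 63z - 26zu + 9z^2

Group: z(9z + 10u) + (-4u + 7)(9z + 10u); both groups contain (9z + 10u).

(z - 4u + 7)(9z + 10u)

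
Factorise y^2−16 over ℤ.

(y+4)*(y−4)

Two integers with product −16 and sum 0 are −4 and 4.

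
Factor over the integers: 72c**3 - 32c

8c(3c + 2)(3c - 2)

Every term has a factor of 8c. Then 9c**2 - 4 = (3c)² − (2)².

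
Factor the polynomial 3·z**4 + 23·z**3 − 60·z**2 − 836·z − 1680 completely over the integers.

(3·z + 14)·(z + 4)·(z + 5)·(z − 6)

Testing divisors of the constant over divisors of the leading coefficient, z = 6 is a root, so (z − 6) divides it; the quotient is 3·z**3 + 41·z**2 + 186·z + 280.
Next, z = −4 is a root, so (z + 4) is a factor; dividing leaves 3·z**2 + 29·z + 70.
The remaining quadratic factors as (z + 5)(3·z + 14).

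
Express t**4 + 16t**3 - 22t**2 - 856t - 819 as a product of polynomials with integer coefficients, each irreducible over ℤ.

Trying the rational-root candidates, t = -13 is a root, so (t + 13) is a factor; dividing leaves t**3 + 3t**2 - 61t - 63.
Next, t = -1 is a root, giving the factor (t + 1) and quotient t**2 + 2t - 63.
The remaining quadratic factors as (t + 9)(t - 7).

(t + 1)(t + 13)(t + 9)(t - 7)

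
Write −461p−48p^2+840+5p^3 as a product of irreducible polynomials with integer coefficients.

(5p−8)(p+7)(p−15)

By the rational root theorem, p = 15 is a root, giving the factor (p−15) and quotient 5p^2+27p−56.
The remaining quadratic factors as (5p−8)(p+7).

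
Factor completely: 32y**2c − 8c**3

Factor out 8c, leaving 4y**2 − c**2, which is a difference of two squares.

8c(2y − c)(2y + c)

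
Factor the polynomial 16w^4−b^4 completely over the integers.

Difference of squares twice: with A = 2w and B = b, A⁴ − B⁴ = (A² − B²)(A² + B²), and A² − B² factors again.

(2w−b)(2w+b)(4w^2+b^2)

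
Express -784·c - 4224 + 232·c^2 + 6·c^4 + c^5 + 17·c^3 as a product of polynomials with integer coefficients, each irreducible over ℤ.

Testing divisors of the constant over divisors of the leading coefficient, c = -8 is a root, so (c + 8) is a factor; dividing leaves c^4 - 2·c^3 + 33·c^2 - 32·c - 528.
Then c = 4 is a root, so (c - 4) is a factor; dividing leaves c^3 + 2·c^2 + 41·c + 132.
Next, c = -3 is a root, so (c + 3) divides it; the quotient is c^2 - c + 44.
The quadratic c^2 - c + 44 has discriminant -175 < 0 and is irreducible over ℤ.

(c + 3)·(c + 8)·(c - 4)·(c^2 - c + 44)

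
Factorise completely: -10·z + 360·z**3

Pull out the common factor 10·z; 36·z**2 - 1 is a difference of squares.

10·z·(6·z + 1)·(6·z - 1)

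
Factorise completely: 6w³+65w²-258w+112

(2w-1)(3w-8)(w+14)

By the rational root theorem, w = -14 is a root, so (w+14) is a factor; dividing leaves 6w²-19w+8.
The remaining quadratic factors as (2w-1)(3w-8).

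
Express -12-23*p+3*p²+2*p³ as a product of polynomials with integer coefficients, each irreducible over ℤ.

Among the possible rational roots, p = 3 is a root, giving the factor (p-3) and quotient 2*p²+9*p+4.
The remaining quadratic factors as (p+4)(2*p+1).

(2*p+1)*(p+4)*(p-3)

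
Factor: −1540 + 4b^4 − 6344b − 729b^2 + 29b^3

(4b + 1)(b + 10)(b + 11)(b − 14)

Among the possible rational roots, b = −1/4 is a root, so (4b + 1) is a factor; dividing leaves b^3 + 7b^2 − 184b − 1540.
Then b = 14 is a root, giving the factor (b − 14) and quotient b^2 + 21b + 110.
The remaining quadratic factors as (b + 11)(b + 10).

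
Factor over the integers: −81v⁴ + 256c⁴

(4c + 3v)(4c − 3v)(16c² + 9v²)

(4c)⁴ − (3v)⁴ = ((4c)² − (3v)²)((4c)² + (3v)²); the first factor splits again, the second (16c² + 9v²) is irreducible.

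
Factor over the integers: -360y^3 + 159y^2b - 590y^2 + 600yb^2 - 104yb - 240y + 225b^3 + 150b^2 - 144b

Group: 5y(-72y^2 + 75yb - 118y + 75b^2 + 50b - 48) + 3b(-72y^2 + 75yb - 118y + 75b^2 + 50b - 48); both groups contain (-72y^2 + 75yb - 118y + 75b^2 + 50b - 48), so (5y + 3b) is a factor with cofactor -72y^2 + 75yb - 118y + 75b^2 + 50b - 48.
The cofactor groups again: -72y^2 + 75yb - 118y + 75b^2 + 50b - 48 = -9y(8y + 5b + 6) + (15b - 8)(8y + 5b + 6); both groups contain (8y + 5b + 6), giving -(9y - 15b + 8)(8y + 5b + 6).

-(9y - 15b + 8)(5y + 3b)(8y + 5b + 6)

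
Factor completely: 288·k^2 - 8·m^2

8·(6·k + m)·(6·k - m)

Pull out the common factor 8; 36·k^2 - m^2 is a difference of squares.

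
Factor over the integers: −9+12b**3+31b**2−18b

(3b+1)(4b−3)(b+3)

Among the possible rational roots, b = −1/3 is a root, so (3b+1) divides it; the quotient is 4b**2+9b−9.
The remaining quadratic factors as (4b−3)(b+3).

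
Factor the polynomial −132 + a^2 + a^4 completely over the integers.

Substitute u = a^2 to get a quadratic in u, then factor.
a^2 + 12 is irreducible over ℤ (always positive, so no real roots).
a^2 − 11 is irreducible over ℤ (11 is not a perfect square).

(a^2 + 12)·(a^2 − 11)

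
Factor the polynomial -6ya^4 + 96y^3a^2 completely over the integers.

Pull out the common factor 6ya^2; 16y^2 - a^2 is a difference of squares.

6a^2y(4y - a)(4y + a)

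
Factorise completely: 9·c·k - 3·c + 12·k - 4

Group as (9·c·k - 3·c) + (12·k - 4) = 3·c·(3·k - 1) + 4·(3·k - 1).
Both groups share the factor (3·k - 1).

(3·c + 4)·(3·k - 1)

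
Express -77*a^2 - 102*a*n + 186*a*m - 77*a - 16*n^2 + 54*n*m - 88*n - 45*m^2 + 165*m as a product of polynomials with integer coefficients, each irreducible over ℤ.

Group: -7*a*(11*a + 2*n - 3*m + 11) + (-8*n + 15*m)*(11*a + 2*n - 3*m + 11); both groups contain (11*a + 2*n - 3*m + 11).

-(11*a + 2*n - 3*m + 11)*(7*a + 8*n - 15*m)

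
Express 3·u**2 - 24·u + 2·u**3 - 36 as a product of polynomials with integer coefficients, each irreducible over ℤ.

Group as (2·u**3 - 24·u) + (3·u**2 - 36) = 2·u·(u**2 - 12) + 3·(u**2 - 12).
Both groups share the factor (u**2 - 12).

(2·u + 3)·(u**2 - 12)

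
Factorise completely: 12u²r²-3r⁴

Pull out the common factor 3r²; 4u²-r² is a difference of squares.

3r²(2u-r)(2u+r)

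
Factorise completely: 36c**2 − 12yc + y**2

Recognize a perfect-square trinomial with the parts 6c and y.

(y − 6c)**2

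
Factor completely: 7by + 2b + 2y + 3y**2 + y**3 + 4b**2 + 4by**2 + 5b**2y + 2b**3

Group: 2b(b**2 + 2by + b + y**2 + y) + (y + 2)(b**2 + 2by + b + y**2 + y); both groups contain (b**2 + 2by + b + y**2 + y), so (2b + y + 2) is a factor with cofactor b**2 + 2by + b + y**2 + y.
The cofactor groups again: b**2 + 2by + b + y**2 + y = b(b + y) + (y + 1)(b + y); both groups contain (b + y), giving (b + y + 1)(b + y).

(2b + y + 2)(b + y)(b + y + 1)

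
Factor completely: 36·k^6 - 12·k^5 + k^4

k^4·(6·k - 1)^2

Pull out the common factor k^4, leaving 36·k^2 - 12·k + 1.
Recognize a perfect-square trinomial with the parts 1 and 6·k.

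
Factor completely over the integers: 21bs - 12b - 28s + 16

(3b - 4)(7s - 4)

Group as (21bs - 12b) + (-28s + 16) = 3b(7s - 4) - 4(7s - 4).
Both groups share the factor (7s - 4).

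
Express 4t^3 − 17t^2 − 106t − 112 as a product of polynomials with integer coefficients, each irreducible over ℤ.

Testing divisors of the constant over divisors of the leading coefficient, t = 8 is a root, giving the factor (t − 8) and quotient 4t^2 + 15t + 14.
The remaining quadratic factors as (t + 2)(4t + 7).

(4t + 7)(t + 2)(t − 8)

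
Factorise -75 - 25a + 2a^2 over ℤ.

Need a pair with product 2·(-75) = -150 and sum -25: that's -30 and 5.
Split the middle term: 2a^2 - 30a + 5a - 75 = 2a(a - 15) + 5(a - 15).

(2a + 5)(a - 15)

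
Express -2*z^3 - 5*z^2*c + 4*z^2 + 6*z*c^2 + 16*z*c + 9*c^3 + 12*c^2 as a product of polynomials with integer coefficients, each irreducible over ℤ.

Group: z*(-2*z^2 - 3*z*c + 4*z + 9*c^2 + 12*c) + c*(-2*z^2 - 3*z*c + 4*z + 9*c^2 + 12*c); both groups contain (-2*z^2 - 3*z*c + 4*z + 9*c^2 + 12*c), so (z + c) is a factor with cofactor -2*z^2 - 3*z*c + 4*z + 9*c^2 + 12*c.
The cofactor groups again: -2*z^2 - 3*z*c + 4*z + 9*c^2 + 12*c = -z*(2*z - 3*c - 4) - 3*c*(2*z - 3*c - 4); both groups contain (2*z - 3*c - 4), giving -(z + 3*c)*(2*z - 3*c - 4).

-(2*z - 3*c - 4)*(z + 3*c)*(z + c)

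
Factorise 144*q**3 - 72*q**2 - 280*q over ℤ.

8*q*(3*q - 5)*(6*q + 7)

Pull out the common factor 8*q, then factor the remaining trinomial.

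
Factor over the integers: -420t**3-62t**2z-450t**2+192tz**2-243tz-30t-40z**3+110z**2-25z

Group: 5t(-84t**2-46tz-6t+20z**2-5z) + (-2z+5)(-84t**2-46tz-6t+20z**2-5z); both groups contain (-84t**2-46tz-6t+20z**2-5z), so (5t-2z+5) is a factor with cofactor -84t**2-46tz-6t+20z**2-5z.
The cofactor groups again: -84t**2-46tz-6t+20z**2-5z = -6t(14t-4z+1) - 5z(14t-4z+1); both groups contain (14t-4z+1), giving -(6t+5z)(14t-4z+1).

-(14t-4z+1)(5t-2z+5)(6t+5z)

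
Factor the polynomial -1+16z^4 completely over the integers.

(2z)⁴ − (1)⁴ = ((2z)² − (1)²)((2z)² + (1)²); the first factor splits again, the second (4z^2+1) is irreducible.

(2z+1)(2z-1)(4z^2+1)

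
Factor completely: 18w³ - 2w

Pull out the common factor 2w; 9w² - 1 is a difference of squares.

2w(3w + 1)(3w - 1)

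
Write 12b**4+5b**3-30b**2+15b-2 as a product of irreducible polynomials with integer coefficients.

By the rational root theorem, b = 1 is a root, so (b-1) divides it; the quotient is 12b**3+17b**2-13b+2.
Next, b = 1/4 is a root, so (4b-1) divides it; the quotient is 3b**2+5b-2.
The remaining quadratic factors as (b+2)(3b-1).

(3b-1)(4b-1)(b+2)(b-1)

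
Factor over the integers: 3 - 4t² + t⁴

Substitute u = t² to get a quadratic in u, then factor.
t² - 1 is a difference of squares.
t² - 3 is irreducible over ℤ (3 is not a perfect square).

(t + 1)(t - 1)(t² - 3)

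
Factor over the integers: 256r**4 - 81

(4r + 3)(4r - 3)(16r**2 + 9)

Write as (16r**2)² − (9)², then factor 16r**2 - 9 once more.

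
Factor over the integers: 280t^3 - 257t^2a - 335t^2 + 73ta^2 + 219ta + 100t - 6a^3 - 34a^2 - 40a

Group: 8t(35t^2 - 19ta - 20t + 2a^2 + 8a) + (-3a - 5)(35t^2 - 19ta - 20t + 2a^2 + 8a); both groups contain (35t^2 - 19ta - 20t + 2a^2 + 8a), so (8t - 3a - 5) is a factor with cofactor 35t^2 - 19ta - 20t + 2a^2 + 8a.
The cofactor groups again: 35t^2 - 19ta - 20t + 2a^2 + 8a = 5t(7t - a - 4) - 2a(7t - a - 4); both groups contain (7t - a - 4), giving (5t - 2a)(7t - a - 4).

(5t - 2a)(8t - 3a - 5)(7t - a - 4)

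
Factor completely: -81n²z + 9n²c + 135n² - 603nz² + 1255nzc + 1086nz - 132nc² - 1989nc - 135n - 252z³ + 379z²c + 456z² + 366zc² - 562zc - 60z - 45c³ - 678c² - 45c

Group: 9z(-9n² - 67nz + 132nc + 9n - 28z² + 39zc + 4z + 45c² + 3c) + (-c - 15)(-9n² - 67nz + 132nc + 9n - 28z² + 39zc + 4z + 45c² + 3c); both groups contain (-9n² - 67nz + 132nc + 9n - 28z² + 39zc + 4z + 45c² + 3c), so (9z - c - 15) is a factor with cofactor -9n² - 67nz + 132nc + 9n - 28z² + 39zc + 4z + 45c² + 3c.
The cofactor groups again: -9n² - 67nz + 132nc + 9n - 28z² + 39zc + 4z + 45c² + 3c = -n(9n + 4z + 3c) + (-7z + 15c + 1)(9n + 4z + 3c); both groups contain (9n + 4z + 3c), giving -(n + 7z - 15c - 1)(9n + 4z + 3c).

-(n + 7z - 15c - 1)(9z - c - 15)(9n + 4z + 3c)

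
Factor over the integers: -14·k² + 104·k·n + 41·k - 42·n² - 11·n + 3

Group: -14·k·(k - 7·n - 3) + (6·n - 1)·(k - 7·n - 3); both groups contain (k - 7·n - 3).

-(14·k - 6·n + 1)·(k - 7·n - 3)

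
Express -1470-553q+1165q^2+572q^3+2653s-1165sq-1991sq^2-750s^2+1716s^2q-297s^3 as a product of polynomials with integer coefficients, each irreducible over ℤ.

Group: 3s(-99s^2+143sq+212s-44q^2-137q-105) + (-13q+14)(-99s^2+143sq+212s-44q^2-137q-105); both groups contain (-99s^2+143sq+212s-44q^2-137q-105), so (3s-13q+14) is a factor with cofactor -99s^2+143sq+212s-44q^2-137q-105.
The cofactor groups again: -99s^2+143sq+212s-44q^2-137q-105 = -9s(11s-11q-15) + (4q+7)(11s-11q-15); both groups contain (11s-11q-15), giving -(9s-4q-7)(11s-11q-15).

-(11s-11q-15)(3s-13q+14)(9s-4q-7)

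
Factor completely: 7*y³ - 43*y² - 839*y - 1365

Among the possible rational roots, y = 15 is a root, so (y - 15) is a factor; dividing leaves 7*y² + 62*y + 91.
The remaining quadratic factors as (y + 7)(7*y + 13).

(7*y + 13)*(y + 7)*(y - 15)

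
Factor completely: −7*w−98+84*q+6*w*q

(6*q−7)*(w+14)

Group as (6*w*q−7*w) + (84*q−98) = w*(6*q−7) + 14*(6*q−7).
Both groups share the factor (6*q−7).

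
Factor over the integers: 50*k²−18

2*(5*k+3)*(5*k−3)

Factor out 2, leaving 25*k²−9, which is a difference of two squares.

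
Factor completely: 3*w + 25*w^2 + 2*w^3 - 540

Trying the rational-root candidates, w = 4 is a root, so (w - 4) is a factor; dividing leaves 2*w^2 + 33*w + 135.
The remaining quadratic factors as (2*w + 15)(w + 9).

(2*w + 15)*(w + 9)*(w - 4)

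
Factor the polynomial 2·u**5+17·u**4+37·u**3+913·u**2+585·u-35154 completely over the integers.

(2·u-9)·(u+7)·(u+9)·(u**2-3·u+62)

Among the possible rational roots, u = 9/2 is a root, so (2·u-9) divides it; the quotient is u**4+13·u**3+77·u**2+803·u+3906.
Then u = -7 is a root, so (u+7) divides it; the quotient is u**3+6·u**2+35·u+558.
Next, u = -9 is a root, giving the factor (u+9) and quotient u**2-3·u+62.
The quadratic u**2-3·u+62 has discriminant -239 < 0 and is irreducible over ℤ.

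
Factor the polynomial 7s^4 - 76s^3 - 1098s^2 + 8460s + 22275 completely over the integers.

(7s + 15)(s + 11)(s - 15)(s - 9)

By the rational root theorem, s = 9 is a root, so (s - 9) divides it; the quotient is 7s^3 - 13s^2 - 1215s - 2475.
Next, s = 15 is a root, giving the factor (s - 15) and quotient 7s^2 + 92s + 165.
The remaining quadratic factors as (7s + 15)(s + 11).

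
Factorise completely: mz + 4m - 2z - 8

(m - 2)(z + 4)

Group as (mz + 4m) + (-2z - 8) = m(z + 4) - 2(z + 4).
Both groups share the factor (z + 4).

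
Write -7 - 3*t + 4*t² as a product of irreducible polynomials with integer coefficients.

(4*t - 7)*(t + 1)

Need a pair with product 4·(-7) = -28 and sum -3: that's -7 and 4.
Split the middle term: 4*t² - 7*t + 4*t - 7 = t*(4*t - 7) + (4*t - 7).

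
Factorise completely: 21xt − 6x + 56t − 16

(3x + 8)(7t − 2)

Group as (21xt − 6x) + (56t − 16) = 3x(7t − 2) + 8(7t − 2).
Both groups share the factor (7t − 2).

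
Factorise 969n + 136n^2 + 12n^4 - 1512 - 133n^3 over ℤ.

Testing divisors of the constant over divisors of the leading coefficient, n = 3 is a root, so (n - 3) is a factor; dividing leaves 12n^3 - 97n^2 - 155n + 504.
Then n = -8/3 is a root, giving the factor (3n + 8) and quotient 4n^2 - 43n + 63.
The remaining quadratic factors as (n - 9)(4n - 7).

(3n + 8)(4n - 7)(n - 3)(n - 9)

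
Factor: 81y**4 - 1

(3y + 1)(3y - 1)(9y**2 + 1)

Difference of squares twice: with A = 3y and B = 1, A⁴ − B⁴ = (A² − B²)(A² + B²), and A² − B² factors again.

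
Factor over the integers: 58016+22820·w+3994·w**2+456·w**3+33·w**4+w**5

Testing divisors of the constant over divisors of the leading coefficient, w = −7 is a root, giving the factor (w+7) and quotient w**4+26·w**3+274·w**2+2076·w+8288.
Next, w = −14 is a root, so (w+14) is a factor; dividing leaves w**3+12·w**2+106·w+592.
Then w = −8 is a root, giving the factor (w+8) and quotient w**2+4·w+74.
The quadratic w**2+4·w+74 has discriminant −280 < 0 and is irreducible over ℤ.

(w+14)·(w+7)·(w+8)·(w**2+4·w+74)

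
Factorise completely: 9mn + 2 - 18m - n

(9m - 1)(n - 2)

Group as (9mn - 18m) + (-n + 2) = 9m(n - 2) - (n - 2).
Both groups share the factor (n - 2).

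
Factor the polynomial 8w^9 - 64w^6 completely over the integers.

8w^6(w - 2)(w^2 + 2w + 4)

Factor out 8w^6 first: what remains is w^3 - 8.
Recognize a difference of cubes with the parts w and 2.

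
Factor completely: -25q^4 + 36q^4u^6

q^4(6u^3 + 5)(6u^3 - 5)

Factor out q^4 first: what remains is 36u^6 - 25.
Recognize a difference of squares with the parts 6u^3 and 5.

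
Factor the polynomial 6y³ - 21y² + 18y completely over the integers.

Pull out the common factor 3y, then factor the remaining trinomial.

3y(2y - 3)(y - 2)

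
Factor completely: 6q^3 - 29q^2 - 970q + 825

Trying the rational-root candidates, q = 15 is a root, so (q - 15) divides it; the quotient is 6q^2 + 61q - 55.
The remaining quadratic factors as (6q - 5)(q + 11).

(6q - 5)(q + 11)(q - 15)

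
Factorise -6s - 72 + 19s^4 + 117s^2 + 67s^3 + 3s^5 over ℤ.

(3s - 2)(s + 1)(s + 3)(s^2 + 3s + 12)

By the rational root theorem, s = -3 is a root, giving the factor (s + 3) and quotient 3s^4 + 10s^3 + 37s^2 + 6s - 24.
Continuing, s = 2/3 is a root, giving the factor (3s - 2) and quotient s^3 + 4s^2 + 15s + 12.
Continuing, s = -1 is a root, so (s + 1) divides it; the quotient is s^2 + 3s + 12.
The quadratic s^2 + 3s + 12 has discriminant -39 < 0 and is irreducible over ℤ.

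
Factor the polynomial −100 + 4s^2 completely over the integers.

Every term has a factor of 4. Then s^2 − 25 = (s)² − (5)².

4(s + 5)(s − 5)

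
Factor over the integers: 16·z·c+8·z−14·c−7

(2·c+1)·(8·z−7)

Group as (16·z·c+8·z) + (−14·c−7) = 8·z·(2·c+1) − 7·(2·c+1).
Both groups share the factor (2·c+1).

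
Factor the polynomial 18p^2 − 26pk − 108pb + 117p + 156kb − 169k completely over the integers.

Group: 2p(9p − 13k) + (−12b + 13)(9p − 13k); both groups contain (9p − 13k).

(2p − 12b + 13)(9p − 13k)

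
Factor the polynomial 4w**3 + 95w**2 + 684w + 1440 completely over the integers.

(4w + 15)(w + 12)(w + 8)

Among the possible rational roots, w = −8 is a root, giving the factor (w + 8) and quotient 4w**2 + 63w + 180.
The remaining quadratic factors as (4w + 15)(w + 12).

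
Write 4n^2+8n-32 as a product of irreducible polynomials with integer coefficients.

Pull out the common factor 4, then factor the remaining trinomial.

4(n+4)(n-2)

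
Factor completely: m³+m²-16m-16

(m+1)(m+4)(m-4)

Among the possible rational roots, m = -1 is a root, so (m+1) is a factor; dividing leaves m²-16.
The remaining quadratic factors as (m-4)(m+4).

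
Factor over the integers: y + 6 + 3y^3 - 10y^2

(3y + 2)(y - 1)(y - 3)

Trying the rational-root candidates, y = -2/3 is a root, giving the factor (3y + 2) and quotient y^2 - 4y + 3.
The remaining quadratic factors as (y - 3)(y - 1).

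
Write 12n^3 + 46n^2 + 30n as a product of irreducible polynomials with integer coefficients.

Pull out the common factor 2n, then factor the remaining trinomial.

2n(6n + 5)(n + 3)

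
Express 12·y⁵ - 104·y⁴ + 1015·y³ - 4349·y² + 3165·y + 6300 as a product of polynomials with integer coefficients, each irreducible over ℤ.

By the rational root theorem, y = 4 is a root, so (y - 4) divides it; the quotient is 12·y⁴ - 56·y³ + 791·y² - 1185·y - 1575.
Next, y = -5/6 is a root, so (6·y + 5) divides it; the quotient is 2·y³ - 11·y² + 141·y - 315.
Continuing, y = 5/2 is a root, giving the factor (2·y - 5) and quotient y² - 3·y + 63.
The quadratic y² - 3·y + 63 has discriminant -243 < 0 and is irreducible over ℤ.

(2·y - 5)·(6·y + 5)·(y - 4)·(y² - 3·y + 63)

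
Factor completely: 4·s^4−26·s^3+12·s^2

2·s^2·(2·s−1)·(s−6)

Pull out the common factor 2·s^2, then factor the remaining trinomial.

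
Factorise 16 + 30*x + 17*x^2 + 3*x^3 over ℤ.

(3*x + 8)*(x + 1)*(x + 2)

Among the possible rational roots, x = -1 is a root, giving the factor (x + 1) and quotient 3*x^2 + 14*x + 16.
The remaining quadratic factors as (x + 2)(3*x + 8).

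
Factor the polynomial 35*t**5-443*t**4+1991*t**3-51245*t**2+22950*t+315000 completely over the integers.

By the rational root theorem, t = 14/5 is a root, so (5*t-14) divides it; the quotient is 7*t**4-69*t**3+205*t**2-9675*t-22500.
Then t = -15/7 is a root, giving the factor (7*t+15) and quotient t**3-12*t**2+55*t-1500.
Continuing, t = 15 is a root, so (t-15) is a factor; dividing leaves t**2+3*t+100.
The quadratic t**2+3*t+100 has discriminant -391 < 0 and is irreducible over ℤ.

(5*t-14)*(7*t+15)*(t-15)*(t**2+3*t+100)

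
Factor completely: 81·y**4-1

(3·y+1)·(3·y-1)·(9·y**2+1)

Write as (9·y**2)² − (1)², then factor 9·y**2-1 once more.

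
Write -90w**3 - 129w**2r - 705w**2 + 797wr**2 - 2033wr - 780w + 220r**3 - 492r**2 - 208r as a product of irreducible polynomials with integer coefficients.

Group: 2w(-45w**2 - 177wr - 60w - 44r**2 - 16r) + (-5r + 13)(-45w**2 - 177wr - 60w - 44r**2 - 16r); both groups contain (-45w**2 - 177wr - 60w - 44r**2 - 16r), so (2w - 5r + 13) is a factor with cofactor -45w**2 - 177wr - 60w - 44r**2 - 16r.
The cofactor groups again: -45w**2 - 177wr - 60w - 44r**2 - 16r = -3w(15w + 4r) + (-11r - 4)(15w + 4r); both groups contain (15w + 4r), giving -(3w + 11r + 4)(15w + 4r).

-(2w - 5r + 13)(3w + 11r + 4)(15w + 4r)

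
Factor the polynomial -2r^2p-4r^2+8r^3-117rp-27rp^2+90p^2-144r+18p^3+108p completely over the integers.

(2r-3p-9)(4r-3p)(r+2p+4)

Group: r(8r^2-18rp-36r+9p^2+27p) + (2p+4)(8r^2-18rp-36r+9p^2+27p); both groups contain (8r^2-18rp-36r+9p^2+27p), so (r+2p+4) is a factor with cofactor 8r^2-18rp-36r+9p^2+27p.
The cofactor groups again: 8r^2-18rp-36r+9p^2+27p = 2r(4r-3p) + (-3p-9)(4r-3p); both groups contain (4r-3p), giving (2r-3p-9)(4r-3p).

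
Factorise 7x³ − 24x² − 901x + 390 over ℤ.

(7x − 3)(x + 10)(x − 13)

Testing divisors of the constant over divisors of the leading coefficient, x = 3/7 is a root, so (7x − 3) divides it; the quotient is x² − 3x − 130.
The remaining quadratic factors as (x + 10)(x − 13).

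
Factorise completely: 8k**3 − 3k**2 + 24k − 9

(8k − 3)(k**2 + 3)

Group as (8k**3 + 24k) + (−3k**2 − 9) = 8k(k**2 + 3) − 3(k**2 + 3).
Both groups share the factor (k**2 + 3).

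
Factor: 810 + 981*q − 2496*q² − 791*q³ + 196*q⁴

(4*q + 9)*(7*q + 3)*(7*q − 5)*(q − 6)

Among the possible rational roots, q = −3/7 is a root, so (7*q + 3) divides it; the quotient is 28*q³ − 125*q² − 303*q + 270.
Then q = 6 is a root, so (q − 6) is a factor; dividing leaves 28*q² + 43*q − 45.
The remaining quadratic factors as (4*q + 9)(7*q − 5).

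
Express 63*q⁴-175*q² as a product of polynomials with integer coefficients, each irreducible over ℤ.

7*q²*(3*q+5)*(3*q-5)

Pull out the common factor 7*q²; 9*q²-25 is a difference of squares.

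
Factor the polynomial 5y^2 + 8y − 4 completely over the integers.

(5y − 2)(y + 2)

Need a pair with product 5·(−4) = −20 and sum 8: that's −2 and 10.
Split the middle term: 5y^2 − 2y + 10y − 4 = y(5y − 2) + 2(5y − 2).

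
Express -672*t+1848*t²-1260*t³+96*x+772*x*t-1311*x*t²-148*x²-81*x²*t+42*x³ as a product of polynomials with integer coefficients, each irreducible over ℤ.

(x-7*t)*(3*x+12*t-8)*(14*x+15*t-12)

Group: 3*x*(14*x²-83*x*t-12*x-105*t²+84*t) + (12*t-8)*(14*x²-83*x*t-12*x-105*t²+84*t); both groups contain (14*x²-83*x*t-12*x-105*t²+84*t), so (3*x+12*t-8) is a factor with cofactor 14*x²-83*x*t-12*x-105*t²+84*t.
The cofactor groups again: 14*x²-83*x*t-12*x-105*t²+84*t = x*(14*x+15*t-12) - 7*t*(14*x+15*t-12); both groups contain (14*x+15*t-12), giving (x-7*t)*(14*x+15*t-12).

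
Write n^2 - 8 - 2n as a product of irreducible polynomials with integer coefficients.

(n + 2)(n - 4)

Two integers with product -8 and sum -2 are 2 and -4.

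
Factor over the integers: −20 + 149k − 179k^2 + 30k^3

By the rational root theorem, k = 4/5 is a root, so (5k − 4) divides it; the quotient is 6k^2 − 31k + 5.
The remaining quadratic factors as (6k − 1)(k − 5).

(5k − 4)(6k − 1)(k − 5)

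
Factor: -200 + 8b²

Every term has a factor of 8. Then b² - 25 = (b)² − (5)².

8(b + 5)(b - 5)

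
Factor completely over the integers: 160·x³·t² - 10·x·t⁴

Every term has a factor of 10·x·t². Then 16·x² - t² = (4·x)² − (t)².

10·t²·x·(4·x - t)·(4·x + t)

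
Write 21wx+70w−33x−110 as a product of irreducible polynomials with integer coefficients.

(3x+10)(7w−11)

Group as (21wx+70w) + (−33x−110) = 7w(3x+10) − 11(3x+10).
Both groups share the factor (3x+10).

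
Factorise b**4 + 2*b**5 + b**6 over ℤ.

Pull out the common factor b**4, leaving b**2 + 2*b + 1.
Recognize a perfect-square trinomial with the parts b and 1.

b**4*(b + 1)**2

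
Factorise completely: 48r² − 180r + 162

6(2r − 3)(4r − 9)

Pull out the common factor 6, then factor the remaining trinomial.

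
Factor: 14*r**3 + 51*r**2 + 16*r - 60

By the rational root theorem, r = 6/7 is a root, so (7*r - 6) is a factor; dividing leaves 2*r**2 + 9*r + 10.
The remaining quadratic factors as (r + 2)(2*r + 5).

(2*r + 5)*(7*r - 6)*(r + 2)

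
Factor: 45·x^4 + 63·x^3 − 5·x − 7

Group as (45·x^4 − 5·x) + (63·x^3 − 7) = 5·x·(9·x^3 − 1) + 7·(9·x^3 − 1).
Both groups share the factor (9·x^3 − 1).

(5·x + 7)·(9·x^3 − 1)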